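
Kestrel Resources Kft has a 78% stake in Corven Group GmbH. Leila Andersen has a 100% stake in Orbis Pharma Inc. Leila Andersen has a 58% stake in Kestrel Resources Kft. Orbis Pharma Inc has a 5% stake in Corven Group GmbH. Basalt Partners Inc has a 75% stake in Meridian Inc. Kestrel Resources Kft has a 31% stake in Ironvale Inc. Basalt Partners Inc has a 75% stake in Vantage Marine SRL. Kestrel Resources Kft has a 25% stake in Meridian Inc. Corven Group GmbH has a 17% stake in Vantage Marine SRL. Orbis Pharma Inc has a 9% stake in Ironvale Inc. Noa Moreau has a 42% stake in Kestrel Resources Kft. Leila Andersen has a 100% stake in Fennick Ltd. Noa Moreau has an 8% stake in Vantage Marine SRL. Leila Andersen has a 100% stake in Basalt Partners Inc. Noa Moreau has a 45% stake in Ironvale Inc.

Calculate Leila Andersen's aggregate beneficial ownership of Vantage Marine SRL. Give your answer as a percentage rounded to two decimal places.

83.54%

Leila reaches Vantage along 3 paths.
Via Orbis → Corven: 100% × 5% × 17% = 0.85%.
Via Kestrel → Corven: 58% × 78% × 17% = 7.6908%.
Via Basalt: 100% × 75% = 75%.
Total: 0.85% + 7.6908% + 75% = 83.5408%.
Rounded: 83.54%.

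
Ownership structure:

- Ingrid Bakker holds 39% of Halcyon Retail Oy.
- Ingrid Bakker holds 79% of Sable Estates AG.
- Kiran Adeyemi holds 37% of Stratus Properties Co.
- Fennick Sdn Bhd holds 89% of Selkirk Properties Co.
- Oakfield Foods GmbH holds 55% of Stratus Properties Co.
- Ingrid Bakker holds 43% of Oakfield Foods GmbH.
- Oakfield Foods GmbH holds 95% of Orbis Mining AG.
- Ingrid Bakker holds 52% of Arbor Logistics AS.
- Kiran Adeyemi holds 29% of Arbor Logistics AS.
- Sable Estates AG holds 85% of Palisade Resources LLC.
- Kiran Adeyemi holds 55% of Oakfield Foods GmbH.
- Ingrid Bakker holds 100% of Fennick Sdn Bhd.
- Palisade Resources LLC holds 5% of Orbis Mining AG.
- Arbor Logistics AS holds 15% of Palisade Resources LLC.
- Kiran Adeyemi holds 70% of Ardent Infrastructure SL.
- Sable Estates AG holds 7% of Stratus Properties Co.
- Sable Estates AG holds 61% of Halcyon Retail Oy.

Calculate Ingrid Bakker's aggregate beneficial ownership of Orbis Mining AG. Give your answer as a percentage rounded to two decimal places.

Ingrid reaches Orbis along 3 paths.
Via Sable → Palisade: 79% × 85% × 5% = 3.3575%.
Via Arbor → Palisade: 52% × 15% × 5% = 0.39%.
Via Oakfield: 43% × 95% = 40.85%.
Total: 3.3575% + 0.39% + 40.85% = 44.5975%.
Rounded: 44.60%.

44.60%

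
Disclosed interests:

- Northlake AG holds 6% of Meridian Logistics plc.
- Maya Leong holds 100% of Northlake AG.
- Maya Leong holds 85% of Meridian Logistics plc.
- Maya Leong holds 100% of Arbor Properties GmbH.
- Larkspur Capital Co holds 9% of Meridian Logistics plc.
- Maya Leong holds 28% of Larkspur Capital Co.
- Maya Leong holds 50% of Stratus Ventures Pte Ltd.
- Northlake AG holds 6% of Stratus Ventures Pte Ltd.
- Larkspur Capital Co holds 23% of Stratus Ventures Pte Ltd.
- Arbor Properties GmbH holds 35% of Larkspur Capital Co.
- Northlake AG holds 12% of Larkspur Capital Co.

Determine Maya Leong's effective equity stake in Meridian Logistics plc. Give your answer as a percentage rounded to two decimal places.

97.75%

Maya reaches Meridian along 5 paths.
Via Northlake: 100% × 6% = 6%.
Via Arbor → Larkspur: 100% × 35% × 9% = 3.15%.
Via Larkspur: 28% × 9% = 2.52%.
Via Northlake → Larkspur: 100% × 12% × 9% = 1.08%.
Direct stake: 85% = 85%.
Total: 6% + 3.15% + 2.52% + 1.08% + 85% = 97.75%.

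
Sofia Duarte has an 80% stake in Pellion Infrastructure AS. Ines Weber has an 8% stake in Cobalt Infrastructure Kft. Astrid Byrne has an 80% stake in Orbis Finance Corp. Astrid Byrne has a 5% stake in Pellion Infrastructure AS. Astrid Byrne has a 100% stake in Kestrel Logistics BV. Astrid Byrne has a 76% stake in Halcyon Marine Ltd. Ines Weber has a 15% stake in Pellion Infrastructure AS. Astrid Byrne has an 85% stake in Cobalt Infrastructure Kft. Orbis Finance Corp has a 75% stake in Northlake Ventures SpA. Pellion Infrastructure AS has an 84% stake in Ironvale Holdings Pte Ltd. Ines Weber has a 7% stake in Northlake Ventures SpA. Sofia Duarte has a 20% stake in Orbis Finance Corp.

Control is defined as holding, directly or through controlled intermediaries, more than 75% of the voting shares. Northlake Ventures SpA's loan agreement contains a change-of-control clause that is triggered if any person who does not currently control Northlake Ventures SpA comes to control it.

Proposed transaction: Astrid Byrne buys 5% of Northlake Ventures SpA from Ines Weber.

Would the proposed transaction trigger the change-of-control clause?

Yes

The purchase adds only to Astrid's holdings (Ines's stake shrinks), so Astrid is the only person who could newly come to control Northlake.
Astrid holds 80% of Orbis, so Astrid controls Orbis.
Astrid holds 100% of Kestrel, so Astrid controls Kestrel.
Astrid holds 76% of Halcyon, so Astrid controls Halcyon.
Astrid holds 85% of Cobalt, so Astrid controls Cobalt.
In Northlake, Astrid's side holds only 75%, not > 75%.
So before the transaction, Astrid does not control Northlake.
After the purchase, Astrid holds 5% of Northlake directly, and Ines's stake falls to 2%.
Orbis and Astrid together hold 75% + 5% = 80% of Northlake, so Astrid controls Northlake.
Astrid did not control Northlake before and does after, so the clause is triggered.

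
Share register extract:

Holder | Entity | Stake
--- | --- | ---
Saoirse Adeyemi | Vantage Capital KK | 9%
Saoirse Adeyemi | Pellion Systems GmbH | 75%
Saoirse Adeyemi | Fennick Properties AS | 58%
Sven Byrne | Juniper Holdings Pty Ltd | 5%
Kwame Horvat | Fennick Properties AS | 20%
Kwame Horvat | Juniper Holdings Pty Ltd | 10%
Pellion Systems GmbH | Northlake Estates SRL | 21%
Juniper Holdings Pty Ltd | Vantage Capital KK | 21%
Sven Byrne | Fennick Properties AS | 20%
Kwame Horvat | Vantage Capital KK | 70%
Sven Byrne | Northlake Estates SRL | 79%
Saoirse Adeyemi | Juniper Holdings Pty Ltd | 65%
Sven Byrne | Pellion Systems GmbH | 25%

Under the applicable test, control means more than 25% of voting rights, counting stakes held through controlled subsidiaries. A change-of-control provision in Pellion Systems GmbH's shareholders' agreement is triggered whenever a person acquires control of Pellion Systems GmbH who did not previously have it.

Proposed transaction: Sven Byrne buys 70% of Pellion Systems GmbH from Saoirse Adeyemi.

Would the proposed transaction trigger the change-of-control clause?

Yes

The purchase adds only to Sven's holdings (Saoirse's stake shrinks), so Sven is the only person who could newly come to control Pellion.
Sven holds 79% of Northlake, so Sven controls Northlake.
In Pellion, Sven's side holds only 25%, not > 25%.
So before the transaction, Sven does not control Pellion.
After the purchase, Sven's direct stake in Pellion rises to 25% + 70% = 95%, and Saoirse's stake falls to 5%.
Sven holds 95% of Pellion, so Sven controls Pellion.
Sven did not control Pellion before and does after, so the clause is triggered.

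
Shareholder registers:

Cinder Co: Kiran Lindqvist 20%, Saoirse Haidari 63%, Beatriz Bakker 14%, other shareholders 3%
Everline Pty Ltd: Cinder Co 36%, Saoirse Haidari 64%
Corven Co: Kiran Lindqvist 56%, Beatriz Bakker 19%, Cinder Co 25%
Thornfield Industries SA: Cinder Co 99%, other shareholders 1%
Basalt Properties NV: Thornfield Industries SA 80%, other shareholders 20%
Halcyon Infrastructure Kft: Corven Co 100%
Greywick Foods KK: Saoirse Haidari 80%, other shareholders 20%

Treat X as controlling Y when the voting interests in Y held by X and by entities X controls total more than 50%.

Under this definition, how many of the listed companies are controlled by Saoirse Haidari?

5

Saoirse holds 63% of Cinder, so Saoirse controls Cinder.
Cinder and Saoirse together hold 36% + 64% = 100% of Everline, so Saoirse controls Everline.
Cinder holds 99% of Thornfield, so Saoirse controls Thornfield.
Thornfield holds 80% of Basalt, so Saoirse controls Basalt.
Saoirse holds 80% of Greywick, so Saoirse controls Greywick.
No other company's threshold is met.
Saoirse controls 5 companies.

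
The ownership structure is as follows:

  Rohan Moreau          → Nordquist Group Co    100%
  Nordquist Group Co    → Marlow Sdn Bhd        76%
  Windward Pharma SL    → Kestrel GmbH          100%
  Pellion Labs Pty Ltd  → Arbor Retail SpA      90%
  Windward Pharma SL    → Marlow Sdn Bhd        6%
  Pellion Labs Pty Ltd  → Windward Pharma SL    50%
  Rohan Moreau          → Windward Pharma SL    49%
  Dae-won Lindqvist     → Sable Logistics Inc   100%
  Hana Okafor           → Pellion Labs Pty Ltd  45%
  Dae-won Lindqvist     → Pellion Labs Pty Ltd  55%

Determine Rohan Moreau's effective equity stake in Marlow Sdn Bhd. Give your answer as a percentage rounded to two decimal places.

Rohan reaches Marlow along 2 paths.
Via Nordquist: 100% × 76% = 76%.
Via Windward: 49% × 6% = 2.94%.
Total: 76% + 2.94% = 78.94%.

78.94%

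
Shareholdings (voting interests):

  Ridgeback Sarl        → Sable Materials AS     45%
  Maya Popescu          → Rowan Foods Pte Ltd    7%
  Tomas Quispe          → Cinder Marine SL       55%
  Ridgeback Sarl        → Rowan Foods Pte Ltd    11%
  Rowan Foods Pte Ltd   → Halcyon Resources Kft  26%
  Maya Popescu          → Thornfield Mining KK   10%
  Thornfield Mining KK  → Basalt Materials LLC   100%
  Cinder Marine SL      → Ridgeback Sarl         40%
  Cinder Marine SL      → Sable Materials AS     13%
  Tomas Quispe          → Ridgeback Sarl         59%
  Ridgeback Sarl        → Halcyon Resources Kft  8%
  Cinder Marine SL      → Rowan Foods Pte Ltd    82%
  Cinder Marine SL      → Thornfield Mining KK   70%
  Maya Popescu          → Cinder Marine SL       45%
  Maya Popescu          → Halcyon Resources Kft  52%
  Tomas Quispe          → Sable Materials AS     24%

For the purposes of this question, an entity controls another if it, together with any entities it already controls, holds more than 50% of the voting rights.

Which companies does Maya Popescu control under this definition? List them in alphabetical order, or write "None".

Halcyon Resources Kft

Maya holds 52% of Halcyon, so Maya controls Halcyon.
No other company's threshold is met.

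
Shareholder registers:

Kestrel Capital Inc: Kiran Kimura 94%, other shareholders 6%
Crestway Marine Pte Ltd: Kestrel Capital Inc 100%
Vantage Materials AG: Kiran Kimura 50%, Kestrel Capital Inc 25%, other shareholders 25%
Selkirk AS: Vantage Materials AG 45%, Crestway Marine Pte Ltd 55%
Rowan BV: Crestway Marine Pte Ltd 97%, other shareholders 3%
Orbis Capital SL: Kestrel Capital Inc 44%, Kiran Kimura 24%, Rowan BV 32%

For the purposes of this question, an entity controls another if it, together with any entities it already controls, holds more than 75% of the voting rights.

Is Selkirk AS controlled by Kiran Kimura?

No

Kiran holds 94% of Kestrel, so Kiran controls Kestrel.
Kestrel holds 100% of Crestway, so Kiran controls Crestway.
Crestway holds 97% of Rowan, so Kiran controls Rowan.
Kestrel and Kiran and Rowan together hold 44% + 24% + 32% = 100% of Orbis, so Kiran controls Orbis.
In Selkirk, Kiran's side holds only 55%, not > 75%.
So Kiran does not control Selkirk.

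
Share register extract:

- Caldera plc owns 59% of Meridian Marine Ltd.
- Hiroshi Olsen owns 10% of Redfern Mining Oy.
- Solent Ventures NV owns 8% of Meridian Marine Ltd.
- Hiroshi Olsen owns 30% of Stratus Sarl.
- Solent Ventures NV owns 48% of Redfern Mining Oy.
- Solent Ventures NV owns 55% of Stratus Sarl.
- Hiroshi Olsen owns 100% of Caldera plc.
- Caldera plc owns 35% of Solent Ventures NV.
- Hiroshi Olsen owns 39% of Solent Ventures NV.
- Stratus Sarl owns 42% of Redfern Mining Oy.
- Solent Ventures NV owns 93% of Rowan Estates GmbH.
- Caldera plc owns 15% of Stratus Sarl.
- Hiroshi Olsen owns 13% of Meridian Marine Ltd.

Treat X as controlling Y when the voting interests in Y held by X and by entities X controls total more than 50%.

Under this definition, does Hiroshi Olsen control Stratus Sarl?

Yes

Hiroshi holds 100% of Caldera, so Hiroshi controls Caldera.
Caldera and Hiroshi together hold 35% + 39% = 74% of Solent, so Hiroshi controls Solent.
Hiroshi and Solent and Caldera together hold 30% + 55% + 15% = 100% of Stratus, so Hiroshi controls Stratus.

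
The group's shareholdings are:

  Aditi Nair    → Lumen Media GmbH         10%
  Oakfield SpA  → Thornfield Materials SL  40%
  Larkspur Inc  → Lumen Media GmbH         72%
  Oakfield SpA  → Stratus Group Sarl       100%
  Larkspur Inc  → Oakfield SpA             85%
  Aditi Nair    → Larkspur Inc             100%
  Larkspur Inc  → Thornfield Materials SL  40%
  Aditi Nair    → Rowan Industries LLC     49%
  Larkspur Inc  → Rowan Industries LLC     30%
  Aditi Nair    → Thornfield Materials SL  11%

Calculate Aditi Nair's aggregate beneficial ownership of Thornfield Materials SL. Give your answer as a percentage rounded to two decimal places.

Aditi reaches Thornfield along 3 paths.
Via Larkspur: 100% × 40% = 40%.
Via Larkspur → Oakfield: 100% × 85% × 40% = 34%.
Direct stake: 11% = 11%.
Total: 40% + 34% + 11% = 85%.
Rounded: 85.00%.

85.00%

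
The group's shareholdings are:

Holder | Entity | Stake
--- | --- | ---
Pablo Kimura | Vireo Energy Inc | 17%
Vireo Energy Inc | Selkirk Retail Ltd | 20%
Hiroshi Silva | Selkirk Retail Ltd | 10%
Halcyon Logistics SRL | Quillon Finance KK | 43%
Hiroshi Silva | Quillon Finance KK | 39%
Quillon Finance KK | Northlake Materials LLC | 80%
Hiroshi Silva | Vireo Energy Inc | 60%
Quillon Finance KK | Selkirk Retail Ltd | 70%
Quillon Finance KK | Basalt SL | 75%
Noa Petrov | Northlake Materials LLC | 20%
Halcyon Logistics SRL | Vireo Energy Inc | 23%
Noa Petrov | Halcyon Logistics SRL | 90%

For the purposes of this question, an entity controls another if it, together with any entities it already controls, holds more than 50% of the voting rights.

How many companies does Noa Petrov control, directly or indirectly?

Noa holds 90% of Halcyon, so Noa controls Halcyon.
No other company's threshold is met.
Noa controls 1 company.

1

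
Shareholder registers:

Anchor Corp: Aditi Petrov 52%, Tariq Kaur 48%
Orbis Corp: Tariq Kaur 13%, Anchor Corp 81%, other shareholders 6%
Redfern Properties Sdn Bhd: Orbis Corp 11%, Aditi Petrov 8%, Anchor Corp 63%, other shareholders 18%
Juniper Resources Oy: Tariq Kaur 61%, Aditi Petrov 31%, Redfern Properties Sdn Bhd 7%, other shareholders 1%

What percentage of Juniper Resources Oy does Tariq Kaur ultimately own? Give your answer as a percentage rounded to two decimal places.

Tariq reaches Juniper along 4 paths.
Direct stake: 61% = 61%.
Via Orbis → Redfern: 13% × 11% × 7% = 0.1001%.
Via Anchor → Orbis → Redfern: 48% × 81% × 11% × 7% = 0.299376%.
Via Anchor → Redfern: 48% × 63% × 7% = 2.1168%.
Total: 61% + 0.1001% + 0.299376% + 2.1168% = 63.516276%.
Rounded: 63.52%.

63.52%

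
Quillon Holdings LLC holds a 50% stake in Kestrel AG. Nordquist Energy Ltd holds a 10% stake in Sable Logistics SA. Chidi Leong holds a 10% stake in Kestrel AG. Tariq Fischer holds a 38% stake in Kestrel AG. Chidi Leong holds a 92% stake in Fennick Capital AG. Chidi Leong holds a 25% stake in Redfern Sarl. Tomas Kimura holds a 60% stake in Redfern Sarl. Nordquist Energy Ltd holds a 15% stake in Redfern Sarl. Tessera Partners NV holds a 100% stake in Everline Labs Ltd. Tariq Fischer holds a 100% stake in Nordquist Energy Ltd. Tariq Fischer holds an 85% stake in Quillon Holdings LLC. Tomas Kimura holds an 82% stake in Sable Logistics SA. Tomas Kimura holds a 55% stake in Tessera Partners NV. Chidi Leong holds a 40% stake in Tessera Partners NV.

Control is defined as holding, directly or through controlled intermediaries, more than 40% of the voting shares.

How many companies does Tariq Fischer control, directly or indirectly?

3

Tariq holds 100% of Nordquist, so Tariq controls Nordquist.
Tariq holds 85% of Quillon, so Tariq controls Quillon.
Tariq and Quillon together hold 38% + 50% = 88% of Kestrel, so Tariq controls Kestrel.
No other company's threshold is met.
Tariq controls 3 companies.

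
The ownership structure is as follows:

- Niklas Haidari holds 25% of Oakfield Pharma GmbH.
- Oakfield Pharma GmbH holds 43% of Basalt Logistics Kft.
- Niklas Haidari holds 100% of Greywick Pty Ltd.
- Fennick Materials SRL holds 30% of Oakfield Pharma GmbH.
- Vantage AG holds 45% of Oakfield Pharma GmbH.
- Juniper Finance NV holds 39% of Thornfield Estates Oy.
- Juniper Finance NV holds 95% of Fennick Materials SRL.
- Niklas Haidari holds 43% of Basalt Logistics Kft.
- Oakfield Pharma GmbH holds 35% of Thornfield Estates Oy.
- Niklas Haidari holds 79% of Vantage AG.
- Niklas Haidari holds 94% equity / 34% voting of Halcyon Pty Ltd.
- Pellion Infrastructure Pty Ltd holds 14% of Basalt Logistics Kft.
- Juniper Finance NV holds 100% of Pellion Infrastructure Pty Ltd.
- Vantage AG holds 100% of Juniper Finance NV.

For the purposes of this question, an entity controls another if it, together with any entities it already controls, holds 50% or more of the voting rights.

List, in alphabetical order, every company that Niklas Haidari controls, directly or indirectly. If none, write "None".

Basalt Logistics Kft, Fennick Materials SRL, Greywick Pty Ltd, Juniper Finance NV, Oakfield Pharma GmbH, Pellion Infrastructure Pty Ltd, Thornfield Estates Oy, Vantage AG

Niklas holds 79% of Vantage, so Niklas controls Vantage.
Vantage holds 100% of Juniper, so Niklas controls Juniper.
Juniper holds 95% of Fennick, so Niklas controls Fennick.
Juniper holds 100% of Pellion, so Niklas controls Pellion.
Niklas holds 100% of Greywick, so Niklas controls Greywick.
Niklas and Vantage and Fennick together hold 25% + 45% + 30% = 100% of Oakfield, so Niklas controls Oakfield.
Niklas and Oakfield and Pellion together hold 43% + 43% + 14% = 100% of Basalt, so Niklas controls Basalt.
Juniper and Oakfield together hold 39% + 35% = 74% of Thornfield, so Niklas controls Thornfield.
No other company's threshold is met.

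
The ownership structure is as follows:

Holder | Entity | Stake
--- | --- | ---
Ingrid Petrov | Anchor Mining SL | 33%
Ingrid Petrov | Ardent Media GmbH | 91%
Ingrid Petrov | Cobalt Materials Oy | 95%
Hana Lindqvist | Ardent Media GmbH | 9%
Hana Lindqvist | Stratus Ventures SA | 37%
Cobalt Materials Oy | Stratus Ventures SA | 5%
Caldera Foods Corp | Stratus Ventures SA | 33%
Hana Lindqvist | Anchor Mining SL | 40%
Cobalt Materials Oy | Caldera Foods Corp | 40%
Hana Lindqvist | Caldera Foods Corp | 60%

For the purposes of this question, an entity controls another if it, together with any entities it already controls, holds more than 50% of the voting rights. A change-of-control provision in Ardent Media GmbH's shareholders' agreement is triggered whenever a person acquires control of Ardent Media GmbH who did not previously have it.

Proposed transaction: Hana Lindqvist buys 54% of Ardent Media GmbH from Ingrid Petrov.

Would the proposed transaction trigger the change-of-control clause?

Yes

The purchase adds only to Hana's holdings (Ingrid's stake shrinks), so Hana is the only person who could newly come to control Ardent.
Hana holds 60% of Caldera, so Hana controls Caldera.
Hana and Caldera together hold 37% + 33% = 70% of Stratus, so Hana controls Stratus.
In Ardent, Hana's side holds only 9%, not > 50%.
So before the transaction, Hana does not control Ardent.
After the purchase, Hana's direct stake in Ardent rises to 9% + 54% = 63%, and Ingrid's stake falls to 37%.
Hana holds 63% of Ardent, so Hana controls Ardent.
Hana did not control Ardent before and does after, so the clause is triggered.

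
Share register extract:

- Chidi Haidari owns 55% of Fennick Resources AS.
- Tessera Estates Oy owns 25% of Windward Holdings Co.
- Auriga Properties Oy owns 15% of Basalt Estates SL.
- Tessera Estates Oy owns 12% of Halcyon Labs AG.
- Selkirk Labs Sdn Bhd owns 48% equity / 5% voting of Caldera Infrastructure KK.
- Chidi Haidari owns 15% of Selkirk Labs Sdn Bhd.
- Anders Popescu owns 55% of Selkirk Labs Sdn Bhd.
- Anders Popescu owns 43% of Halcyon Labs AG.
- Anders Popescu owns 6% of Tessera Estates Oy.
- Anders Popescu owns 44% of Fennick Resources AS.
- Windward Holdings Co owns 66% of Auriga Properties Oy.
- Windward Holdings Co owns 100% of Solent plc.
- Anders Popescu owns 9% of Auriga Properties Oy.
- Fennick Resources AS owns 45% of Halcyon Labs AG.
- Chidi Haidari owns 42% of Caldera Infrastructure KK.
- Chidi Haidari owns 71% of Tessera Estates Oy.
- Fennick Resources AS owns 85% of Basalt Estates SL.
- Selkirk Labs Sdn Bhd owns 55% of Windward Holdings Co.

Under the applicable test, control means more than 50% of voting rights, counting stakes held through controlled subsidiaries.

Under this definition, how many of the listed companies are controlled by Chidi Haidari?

Chidi holds 71% of Tessera, so Chidi controls Tessera.
Chidi holds 55% of Fennick, so Chidi controls Fennick.
Tessera and Fennick together hold 12% + 45% = 57% of Halcyon, so Chidi controls Halcyon.
Fennick holds 85% of Basalt, so Chidi controls Basalt.
No other company's threshold is met.
Chidi controls 4 companies.

4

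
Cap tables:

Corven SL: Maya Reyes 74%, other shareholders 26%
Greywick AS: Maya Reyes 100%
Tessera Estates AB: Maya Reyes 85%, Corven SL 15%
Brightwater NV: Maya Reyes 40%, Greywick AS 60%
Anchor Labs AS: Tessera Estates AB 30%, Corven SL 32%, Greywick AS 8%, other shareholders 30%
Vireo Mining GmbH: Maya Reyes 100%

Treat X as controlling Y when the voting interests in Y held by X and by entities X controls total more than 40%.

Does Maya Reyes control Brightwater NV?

Maya holds 100% of Greywick, so Maya controls Greywick.
Maya and Greywick together hold 40% + 60% = 100% of Brightwater, so Maya controls Brightwater.

Yes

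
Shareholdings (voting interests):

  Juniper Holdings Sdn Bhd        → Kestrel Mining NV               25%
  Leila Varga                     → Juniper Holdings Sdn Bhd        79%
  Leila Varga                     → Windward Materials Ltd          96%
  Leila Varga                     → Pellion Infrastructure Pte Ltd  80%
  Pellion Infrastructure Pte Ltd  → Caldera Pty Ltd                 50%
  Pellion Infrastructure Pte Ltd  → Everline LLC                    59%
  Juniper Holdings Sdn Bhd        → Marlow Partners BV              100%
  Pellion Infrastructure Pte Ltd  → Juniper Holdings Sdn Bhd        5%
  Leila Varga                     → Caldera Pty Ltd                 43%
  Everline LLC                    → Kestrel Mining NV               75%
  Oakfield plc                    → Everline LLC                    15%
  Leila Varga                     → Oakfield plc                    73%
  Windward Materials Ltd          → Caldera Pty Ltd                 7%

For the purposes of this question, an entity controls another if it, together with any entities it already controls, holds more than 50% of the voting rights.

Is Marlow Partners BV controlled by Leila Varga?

Leila holds 80% of Pellion, so Leila controls Pellion.
Pellion and Leila together hold 5% + 79% = 84% of Juniper, so Leila controls Juniper.
Juniper holds 100% of Marlow, so Leila controls Marlow.

Yes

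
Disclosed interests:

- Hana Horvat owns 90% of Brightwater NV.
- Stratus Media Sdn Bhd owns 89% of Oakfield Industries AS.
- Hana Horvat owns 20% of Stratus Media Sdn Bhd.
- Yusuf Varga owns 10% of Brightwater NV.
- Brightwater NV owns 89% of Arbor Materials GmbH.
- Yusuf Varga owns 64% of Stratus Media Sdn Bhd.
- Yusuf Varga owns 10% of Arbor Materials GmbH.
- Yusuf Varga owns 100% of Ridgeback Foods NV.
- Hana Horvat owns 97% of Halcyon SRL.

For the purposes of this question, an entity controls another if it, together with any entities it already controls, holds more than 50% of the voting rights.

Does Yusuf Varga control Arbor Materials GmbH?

No

Yusuf holds 64% of Stratus, so Yusuf controls Stratus.
Stratus holds 89% of Oakfield, so Yusuf controls Oakfield.
Yusuf holds 100% of Ridgeback, so Yusuf controls Ridgeback.
In Arbor, Yusuf's side holds only 10%, not > 50%.
So Yusuf does not control Arbor.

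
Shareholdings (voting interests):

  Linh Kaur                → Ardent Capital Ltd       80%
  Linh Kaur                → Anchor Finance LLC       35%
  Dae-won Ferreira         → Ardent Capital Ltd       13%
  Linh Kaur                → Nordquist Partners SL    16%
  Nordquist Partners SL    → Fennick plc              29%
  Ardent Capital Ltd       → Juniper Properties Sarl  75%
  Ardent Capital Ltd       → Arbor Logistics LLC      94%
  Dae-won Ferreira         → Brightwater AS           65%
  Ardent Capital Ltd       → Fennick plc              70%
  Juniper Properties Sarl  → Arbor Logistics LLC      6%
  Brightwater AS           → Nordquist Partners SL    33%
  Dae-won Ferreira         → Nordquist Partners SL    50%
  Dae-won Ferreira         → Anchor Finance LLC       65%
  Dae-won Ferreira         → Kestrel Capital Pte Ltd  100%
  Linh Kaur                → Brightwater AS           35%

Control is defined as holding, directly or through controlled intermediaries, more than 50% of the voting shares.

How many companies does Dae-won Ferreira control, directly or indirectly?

4

Dae-won holds 65% of Brightwater, so Dae-won controls Brightwater.
Brightwater and Dae-won together hold 33% + 50% = 83% of Nordquist, so Dae-won controls Nordquist.
Dae-won holds 65% of Anchor, so Dae-won controls Anchor.
Dae-won holds 100% of Kestrel, so Dae-won controls Kestrel.
No other company's threshold is met.
Dae-won controls 4 companies.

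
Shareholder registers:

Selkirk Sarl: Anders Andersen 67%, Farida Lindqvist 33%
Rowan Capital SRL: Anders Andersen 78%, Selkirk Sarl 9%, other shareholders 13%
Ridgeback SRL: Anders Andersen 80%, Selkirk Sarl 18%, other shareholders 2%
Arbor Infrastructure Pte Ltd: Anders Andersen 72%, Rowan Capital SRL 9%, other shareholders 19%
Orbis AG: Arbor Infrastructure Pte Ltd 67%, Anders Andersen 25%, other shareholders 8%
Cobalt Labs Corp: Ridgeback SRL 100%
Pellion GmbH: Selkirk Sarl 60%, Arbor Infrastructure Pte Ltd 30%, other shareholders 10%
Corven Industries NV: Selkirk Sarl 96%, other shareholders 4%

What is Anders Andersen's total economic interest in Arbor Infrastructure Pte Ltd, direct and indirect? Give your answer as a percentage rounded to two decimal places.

Anders reaches Arbor along 3 paths.
Direct stake: 72% = 72%.
Via Rowan: 78% × 9% = 7.02%.
Via Selkirk → Rowan: 67% × 9% × 9% = 0.5427%.
Total: 72% + 7.02% + 0.5427% = 79.5627%.
Rounded: 79.56%.

79.56%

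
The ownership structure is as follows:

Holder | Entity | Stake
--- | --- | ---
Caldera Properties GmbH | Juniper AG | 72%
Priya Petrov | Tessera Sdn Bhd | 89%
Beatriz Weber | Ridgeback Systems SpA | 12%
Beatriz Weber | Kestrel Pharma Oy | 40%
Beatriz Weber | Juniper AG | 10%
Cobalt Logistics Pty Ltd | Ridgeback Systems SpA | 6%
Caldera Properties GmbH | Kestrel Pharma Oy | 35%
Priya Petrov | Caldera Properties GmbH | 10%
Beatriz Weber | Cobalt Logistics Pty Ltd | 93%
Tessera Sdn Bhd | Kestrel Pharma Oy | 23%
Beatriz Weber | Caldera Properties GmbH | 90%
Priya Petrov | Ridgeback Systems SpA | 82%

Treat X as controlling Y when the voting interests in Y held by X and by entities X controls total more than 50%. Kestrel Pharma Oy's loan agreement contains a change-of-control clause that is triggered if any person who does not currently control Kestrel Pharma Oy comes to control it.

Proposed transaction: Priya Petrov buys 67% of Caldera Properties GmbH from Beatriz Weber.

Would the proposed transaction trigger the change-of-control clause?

The purchase adds only to Priya's holdings (Beatriz's stake shrinks), so Priya is the only person who could newly come to control Kestrel.
Priya holds 89% of Tessera, so Priya controls Tessera.
Priya holds 82% of Ridgeback, so Priya controls Ridgeback.
In Kestrel, Priya's side holds only 23%, not > 50%.
So before the transaction, Priya does not control Kestrel.
After the purchase, Priya's direct stake in Caldera rises to 10% + 67% = 77%, and Beatriz's stake falls to 23%.
Priya holds 77% of Caldera, so Priya controls Caldera.
Tessera and Caldera together hold 23% + 35% = 58% of Kestrel, so Priya controls Kestrel.
Priya did not control Kestrel before and does after, so the clause is triggered.

Yes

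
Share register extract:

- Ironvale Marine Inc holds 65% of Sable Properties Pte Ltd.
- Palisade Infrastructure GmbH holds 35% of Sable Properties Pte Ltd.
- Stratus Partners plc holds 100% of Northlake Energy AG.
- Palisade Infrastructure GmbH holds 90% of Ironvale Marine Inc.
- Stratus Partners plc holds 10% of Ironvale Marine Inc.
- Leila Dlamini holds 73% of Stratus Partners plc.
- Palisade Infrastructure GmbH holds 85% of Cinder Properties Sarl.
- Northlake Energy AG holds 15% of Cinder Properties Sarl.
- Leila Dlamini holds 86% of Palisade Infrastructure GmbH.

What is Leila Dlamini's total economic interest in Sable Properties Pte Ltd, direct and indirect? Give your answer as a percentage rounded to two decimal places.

Leila reaches Sable along 3 paths.
Via Palisade → Ironvale: 86% × 90% × 65% = 50.31%.
Via Stratus → Ironvale: 73% × 10% × 65% = 4.745%.
Via Palisade: 86% × 35% = 30.1%.
Total: 50.31% + 4.745% + 30.1% = 85.155%.
Rounded: 85.16%.

85.16%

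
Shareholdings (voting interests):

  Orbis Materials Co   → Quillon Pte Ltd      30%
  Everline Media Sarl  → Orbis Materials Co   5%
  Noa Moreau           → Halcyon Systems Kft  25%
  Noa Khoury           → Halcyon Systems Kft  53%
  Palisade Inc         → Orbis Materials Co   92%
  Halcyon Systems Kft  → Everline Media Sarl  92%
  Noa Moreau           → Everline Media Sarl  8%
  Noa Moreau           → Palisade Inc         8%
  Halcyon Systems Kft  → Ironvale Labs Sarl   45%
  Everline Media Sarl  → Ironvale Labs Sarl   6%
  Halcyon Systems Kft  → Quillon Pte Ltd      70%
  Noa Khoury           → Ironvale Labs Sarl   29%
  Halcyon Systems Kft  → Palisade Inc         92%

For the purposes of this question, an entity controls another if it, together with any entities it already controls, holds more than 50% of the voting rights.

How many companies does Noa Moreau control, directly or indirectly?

0

Noa Moreau's largest direct stake is 25% in Halcyon, which does not meet the threshold.
Noa Moreau controls 0 companies.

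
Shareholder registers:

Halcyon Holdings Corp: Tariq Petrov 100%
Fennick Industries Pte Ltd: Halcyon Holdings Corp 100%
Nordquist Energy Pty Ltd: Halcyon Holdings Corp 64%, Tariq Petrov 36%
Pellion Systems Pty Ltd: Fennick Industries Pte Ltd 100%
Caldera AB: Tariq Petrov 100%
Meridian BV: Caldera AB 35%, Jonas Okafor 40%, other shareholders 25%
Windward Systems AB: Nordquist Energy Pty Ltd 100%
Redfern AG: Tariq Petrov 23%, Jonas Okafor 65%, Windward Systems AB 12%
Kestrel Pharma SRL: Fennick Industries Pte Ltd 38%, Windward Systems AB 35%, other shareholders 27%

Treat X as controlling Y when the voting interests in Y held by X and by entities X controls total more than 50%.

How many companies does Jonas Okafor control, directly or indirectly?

Jonas holds 65% of Redfern, so Jonas controls Redfern.
No other company's threshold is met.
Jonas controls 1 company.

1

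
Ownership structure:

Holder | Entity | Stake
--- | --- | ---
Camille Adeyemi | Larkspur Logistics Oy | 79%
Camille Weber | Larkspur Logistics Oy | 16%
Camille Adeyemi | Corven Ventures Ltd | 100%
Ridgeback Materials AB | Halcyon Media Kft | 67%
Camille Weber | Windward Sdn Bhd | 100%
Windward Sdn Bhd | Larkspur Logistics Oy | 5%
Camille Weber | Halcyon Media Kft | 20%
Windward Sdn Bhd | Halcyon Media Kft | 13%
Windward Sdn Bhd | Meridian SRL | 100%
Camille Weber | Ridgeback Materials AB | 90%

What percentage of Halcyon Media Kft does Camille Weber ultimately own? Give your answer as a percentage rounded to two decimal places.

Camille Weber reaches Halcyon along 3 paths.
Via Ridgeback: 90% × 67% = 60.3%.
Via Windward: 100% × 13% = 13%.
Direct stake: 20% = 20%.
Total: 60.3% + 13% + 20% = 93.3%.
Rounded: 93.30%.

93.30%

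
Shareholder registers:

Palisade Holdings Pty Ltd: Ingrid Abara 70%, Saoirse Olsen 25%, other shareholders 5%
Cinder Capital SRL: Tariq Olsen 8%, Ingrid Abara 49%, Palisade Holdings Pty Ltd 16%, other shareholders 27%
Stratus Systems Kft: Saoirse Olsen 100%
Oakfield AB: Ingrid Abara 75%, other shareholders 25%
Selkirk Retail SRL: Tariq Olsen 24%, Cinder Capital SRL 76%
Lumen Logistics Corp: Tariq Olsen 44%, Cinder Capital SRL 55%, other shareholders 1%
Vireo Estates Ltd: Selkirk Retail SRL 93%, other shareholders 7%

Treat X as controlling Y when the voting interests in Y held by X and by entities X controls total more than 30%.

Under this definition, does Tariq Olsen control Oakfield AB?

Tariq holds 44% of Lumen, so Tariq controls Lumen.
Neither Tariq nor any entity Tariq controls holds any voting interest in Oakfield.
So Tariq does not control Oakfield.

No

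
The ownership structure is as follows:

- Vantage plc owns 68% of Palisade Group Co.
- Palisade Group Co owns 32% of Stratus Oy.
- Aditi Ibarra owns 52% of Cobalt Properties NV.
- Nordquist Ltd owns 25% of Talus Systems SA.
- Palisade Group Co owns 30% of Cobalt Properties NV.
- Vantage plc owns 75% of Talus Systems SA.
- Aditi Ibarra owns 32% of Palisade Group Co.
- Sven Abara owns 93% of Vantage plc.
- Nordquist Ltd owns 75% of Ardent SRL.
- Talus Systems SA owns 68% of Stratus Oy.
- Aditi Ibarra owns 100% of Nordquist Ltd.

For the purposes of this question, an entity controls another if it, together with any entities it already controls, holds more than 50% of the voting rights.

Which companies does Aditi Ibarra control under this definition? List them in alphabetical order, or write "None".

Aditi holds 100% of Nordquist, so Aditi controls Nordquist.
Aditi holds 52% of Cobalt, so Aditi controls Cobalt.
Nordquist holds 75% of Ardent, so Aditi controls Ardent.
No other company's threshold is met.

Ardent SRL, Cobalt Properties NV, Nordquist Ltd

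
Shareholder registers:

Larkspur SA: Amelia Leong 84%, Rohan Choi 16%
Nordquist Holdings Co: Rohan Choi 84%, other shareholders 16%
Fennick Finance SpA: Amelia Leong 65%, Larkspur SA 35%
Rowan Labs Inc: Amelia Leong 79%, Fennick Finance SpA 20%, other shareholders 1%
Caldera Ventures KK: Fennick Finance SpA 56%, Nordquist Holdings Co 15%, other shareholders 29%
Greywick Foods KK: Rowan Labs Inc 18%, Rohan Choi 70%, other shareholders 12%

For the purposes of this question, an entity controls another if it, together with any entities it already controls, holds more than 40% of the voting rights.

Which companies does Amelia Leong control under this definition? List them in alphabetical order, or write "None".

Caldera Ventures KK, Fennick Finance SpA, Larkspur SA, Rowan Labs Inc

Amelia holds 84% of Larkspur, so Amelia controls Larkspur.
Amelia and Larkspur together hold 65% + 35% = 100% of Fennick, so Amelia controls Fennick.
Amelia and Fennick together hold 79% + 20% = 99% of Rowan, so Amelia controls Rowan.
Fennick holds 56% of Caldera, so Amelia controls Caldera.
No other company's threshold is met.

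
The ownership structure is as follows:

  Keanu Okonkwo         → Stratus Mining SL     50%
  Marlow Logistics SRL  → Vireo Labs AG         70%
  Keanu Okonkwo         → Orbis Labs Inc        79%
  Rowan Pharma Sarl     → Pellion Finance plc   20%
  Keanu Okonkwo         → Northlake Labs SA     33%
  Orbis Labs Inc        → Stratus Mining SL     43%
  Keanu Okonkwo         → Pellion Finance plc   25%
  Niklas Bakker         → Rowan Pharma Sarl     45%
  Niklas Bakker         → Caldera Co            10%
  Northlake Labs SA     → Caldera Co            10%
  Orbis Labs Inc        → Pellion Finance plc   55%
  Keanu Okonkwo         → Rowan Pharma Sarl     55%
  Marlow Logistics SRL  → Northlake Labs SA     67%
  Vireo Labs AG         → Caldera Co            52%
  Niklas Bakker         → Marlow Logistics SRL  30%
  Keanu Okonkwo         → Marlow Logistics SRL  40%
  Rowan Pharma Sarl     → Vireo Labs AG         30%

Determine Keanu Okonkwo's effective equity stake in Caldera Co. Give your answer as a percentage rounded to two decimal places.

Keanu reaches Caldera along 4 paths.
Via Rowan → Vireo: 55% × 30% × 52% = 8.58%.
Via Marlow → Vireo: 40% × 70% × 52% = 14.56%.
Via Northlake: 33% × 10% = 3.3%.
Via Marlow → Northlake: 40% × 67% × 10% = 2.68%.
Total: 8.58% + 14.56% + 3.3% + 2.68% = 29.12%.

29.12%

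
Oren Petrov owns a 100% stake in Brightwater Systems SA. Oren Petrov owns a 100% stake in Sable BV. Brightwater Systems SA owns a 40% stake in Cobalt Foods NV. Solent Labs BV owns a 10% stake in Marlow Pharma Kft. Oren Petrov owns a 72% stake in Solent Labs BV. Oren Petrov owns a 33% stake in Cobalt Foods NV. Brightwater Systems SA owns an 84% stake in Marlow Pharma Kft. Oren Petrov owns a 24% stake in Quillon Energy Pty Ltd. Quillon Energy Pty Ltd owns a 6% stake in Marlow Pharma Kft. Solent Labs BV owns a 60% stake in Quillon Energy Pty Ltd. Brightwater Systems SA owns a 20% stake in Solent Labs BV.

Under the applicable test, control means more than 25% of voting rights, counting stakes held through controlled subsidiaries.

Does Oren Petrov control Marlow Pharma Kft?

Yes

Oren holds 100% of Brightwater, so Oren controls Brightwater.
Oren and Brightwater together hold 72% + 20% = 92% of Solent, so Oren controls Solent.
Oren and Solent together hold 24% + 60% = 84% of Quillon, so Oren controls Quillon.
Brightwater and Solent and Quillon together hold 84% + 10% + 6% = 100% of Marlow, so Oren controls Marlow.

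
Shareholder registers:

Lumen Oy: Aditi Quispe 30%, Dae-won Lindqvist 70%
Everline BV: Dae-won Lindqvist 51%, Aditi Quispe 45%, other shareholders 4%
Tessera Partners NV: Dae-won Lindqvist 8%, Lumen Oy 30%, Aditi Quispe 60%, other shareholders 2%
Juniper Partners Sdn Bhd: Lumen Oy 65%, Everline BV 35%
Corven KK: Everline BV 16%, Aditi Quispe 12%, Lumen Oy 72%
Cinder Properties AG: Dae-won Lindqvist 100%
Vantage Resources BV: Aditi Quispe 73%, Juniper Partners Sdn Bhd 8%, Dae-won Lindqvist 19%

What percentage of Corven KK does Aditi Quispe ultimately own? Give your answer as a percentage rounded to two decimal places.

Aditi reaches Corven along 3 paths.
Via Everline: 45% × 16% = 7.2%.
Direct stake: 12% = 12%.
Via Lumen: 30% × 72% = 21.6%.
Total: 7.2% + 12% + 21.6% = 40.8%.
Rounded: 40.80%.

40.80%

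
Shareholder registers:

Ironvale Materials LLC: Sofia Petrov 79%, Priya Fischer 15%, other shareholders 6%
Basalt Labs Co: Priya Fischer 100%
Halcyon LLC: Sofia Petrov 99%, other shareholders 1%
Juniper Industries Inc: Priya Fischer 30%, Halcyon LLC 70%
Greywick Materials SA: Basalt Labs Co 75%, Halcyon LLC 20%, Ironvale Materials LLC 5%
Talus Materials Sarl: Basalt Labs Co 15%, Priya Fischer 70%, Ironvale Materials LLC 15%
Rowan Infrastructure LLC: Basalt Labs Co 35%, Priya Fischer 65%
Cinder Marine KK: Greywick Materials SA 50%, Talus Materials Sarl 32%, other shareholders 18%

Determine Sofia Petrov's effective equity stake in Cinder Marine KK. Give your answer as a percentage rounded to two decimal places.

Sofia reaches Cinder along 3 paths.
Via Halcyon → Greywick: 99% × 20% × 50% = 9.9%.
Via Ironvale → Greywick: 79% × 5% × 50% = 1.975%.
Via Ironvale → Talus: 79% × 15% × 32% = 3.792%.
Total: 9.9% + 1.975% + 3.792% = 15.667%.
Rounded: 15.67%.

15.67%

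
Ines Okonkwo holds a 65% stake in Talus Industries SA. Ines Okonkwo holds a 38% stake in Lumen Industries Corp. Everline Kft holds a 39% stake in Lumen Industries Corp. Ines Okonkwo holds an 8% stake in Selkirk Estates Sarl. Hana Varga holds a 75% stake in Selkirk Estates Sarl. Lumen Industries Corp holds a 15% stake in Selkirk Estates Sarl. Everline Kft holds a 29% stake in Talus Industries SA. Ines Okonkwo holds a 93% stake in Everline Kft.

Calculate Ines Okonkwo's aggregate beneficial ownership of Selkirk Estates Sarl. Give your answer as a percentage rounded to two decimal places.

19.14%

Ines reaches Selkirk along 3 paths.
Via Everline → Lumen: 93% × 39% × 15% = 5.4405%.
Via Lumen: 38% × 15% = 5.7%.
Direct stake: 8% = 8%.
Total: 5.4405% + 5.7% + 8% = 19.1405%.
Rounded: 19.14%.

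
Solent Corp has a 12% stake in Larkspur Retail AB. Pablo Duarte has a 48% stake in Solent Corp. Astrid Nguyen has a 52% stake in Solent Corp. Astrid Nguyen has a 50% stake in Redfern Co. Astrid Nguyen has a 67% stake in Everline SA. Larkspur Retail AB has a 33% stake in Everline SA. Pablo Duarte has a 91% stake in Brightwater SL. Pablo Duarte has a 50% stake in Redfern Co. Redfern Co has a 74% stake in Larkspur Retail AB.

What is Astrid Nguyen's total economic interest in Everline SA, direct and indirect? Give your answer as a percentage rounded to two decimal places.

81.27%

Astrid reaches Everline along 3 paths.
Via Redfern → Larkspur: 50% × 74% × 33% = 12.21%.
Via Solent → Larkspur: 52% × 12% × 33% = 2.0592%.
Direct stake: 67% = 67%.
Total: 12.21% + 2.0592% + 67% = 81.2692%.
Rounded: 81.27%.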